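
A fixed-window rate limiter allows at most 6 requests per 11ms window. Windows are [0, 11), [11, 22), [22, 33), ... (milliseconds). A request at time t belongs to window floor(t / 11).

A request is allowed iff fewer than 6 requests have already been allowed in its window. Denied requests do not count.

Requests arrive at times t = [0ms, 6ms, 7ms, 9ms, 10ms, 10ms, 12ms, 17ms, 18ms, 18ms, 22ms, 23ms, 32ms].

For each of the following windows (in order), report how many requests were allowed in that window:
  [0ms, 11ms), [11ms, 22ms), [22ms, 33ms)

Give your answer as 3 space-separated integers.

Answer: 6 4 3

Derivation:
Processing requests:
  req#1 t=0ms (window 0): ALLOW
  req#2 t=6ms (window 0): ALLOW
  req#3 t=7ms (window 0): ALLOW
  req#4 t=9ms (window 0): ALLOW
  req#5 t=10ms (window 0): ALLOW
  req#6 t=10ms (window 0): ALLOW
  req#7 t=12ms (window 1): ALLOW
  req#8 t=17ms (window 1): ALLOW
  req#9 t=18ms (window 1): ALLOW
  req#10 t=18ms (window 1): ALLOW
  req#11 t=22ms (window 2): ALLOW
  req#12 t=23ms (window 2): ALLOW
  req#13 t=32ms (window 2): ALLOW

Allowed counts by window: 6 4 3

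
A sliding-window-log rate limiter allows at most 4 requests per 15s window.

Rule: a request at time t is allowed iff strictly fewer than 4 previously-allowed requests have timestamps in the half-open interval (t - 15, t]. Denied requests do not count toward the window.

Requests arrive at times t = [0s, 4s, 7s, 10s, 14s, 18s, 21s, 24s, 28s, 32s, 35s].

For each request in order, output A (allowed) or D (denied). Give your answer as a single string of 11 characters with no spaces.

Tracking allowed requests in the window:
  req#1 t=0s: ALLOW
  req#2 t=4s: ALLOW
  req#3 t=7s: ALLOW
  req#4 t=10s: ALLOW
  req#5 t=14s: DENY
  req#6 t=18s: ALLOW
  req#7 t=21s: ALLOW
  req#8 t=24s: ALLOW
  req#9 t=28s: ALLOW
  req#10 t=32s: DENY
  req#11 t=35s: ALLOW

Answer: AAAADAAAADA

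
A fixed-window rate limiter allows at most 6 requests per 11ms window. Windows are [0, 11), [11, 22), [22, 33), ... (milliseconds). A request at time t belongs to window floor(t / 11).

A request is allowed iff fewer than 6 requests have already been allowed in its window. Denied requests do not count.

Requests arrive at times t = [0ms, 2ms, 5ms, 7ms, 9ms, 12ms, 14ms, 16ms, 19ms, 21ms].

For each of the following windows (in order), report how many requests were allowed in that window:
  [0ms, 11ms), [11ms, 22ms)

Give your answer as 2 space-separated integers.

Processing requests:
  req#1 t=0ms (window 0): ALLOW
  req#2 t=2ms (window 0): ALLOW
  req#3 t=5ms (window 0): ALLOW
  req#4 t=7ms (window 0): ALLOW
  req#5 t=9ms (window 0): ALLOW
  req#6 t=12ms (window 1): ALLOW
  req#7 t=14ms (window 1): ALLOW
  req#8 t=16ms (window 1): ALLOW
  req#9 t=19ms (window 1): ALLOW
  req#10 t=21ms (window 1): ALLOW

Allowed counts by window: 5 5

Answer: 5 5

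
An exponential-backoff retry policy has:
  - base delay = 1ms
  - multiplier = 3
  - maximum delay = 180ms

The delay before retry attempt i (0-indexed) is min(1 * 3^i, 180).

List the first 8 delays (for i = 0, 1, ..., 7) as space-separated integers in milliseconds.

Answer: 1 3 9 27 81 180 180 180

Derivation:
Computing each delay:
  i=0: min(1*3^0, 180) = 1
  i=1: min(1*3^1, 180) = 3
  i=2: min(1*3^2, 180) = 9
  i=3: min(1*3^3, 180) = 27
  i=4: min(1*3^4, 180) = 81
  i=5: min(1*3^5, 180) = 180
  i=6: min(1*3^6, 180) = 180
  i=7: min(1*3^7, 180) = 180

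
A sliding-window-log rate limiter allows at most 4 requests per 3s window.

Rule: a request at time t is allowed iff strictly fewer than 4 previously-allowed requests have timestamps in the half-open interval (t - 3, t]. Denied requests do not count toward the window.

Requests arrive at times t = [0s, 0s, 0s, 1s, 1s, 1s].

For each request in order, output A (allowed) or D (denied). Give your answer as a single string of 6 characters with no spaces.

Answer: AAAADD

Derivation:
Tracking allowed requests in the window:
  req#1 t=0s: ALLOW
  req#2 t=0s: ALLOW
  req#3 t=0s: ALLOW
  req#4 t=1s: ALLOW
  req#5 t=1s: DENY
  req#6 t=1s: DENY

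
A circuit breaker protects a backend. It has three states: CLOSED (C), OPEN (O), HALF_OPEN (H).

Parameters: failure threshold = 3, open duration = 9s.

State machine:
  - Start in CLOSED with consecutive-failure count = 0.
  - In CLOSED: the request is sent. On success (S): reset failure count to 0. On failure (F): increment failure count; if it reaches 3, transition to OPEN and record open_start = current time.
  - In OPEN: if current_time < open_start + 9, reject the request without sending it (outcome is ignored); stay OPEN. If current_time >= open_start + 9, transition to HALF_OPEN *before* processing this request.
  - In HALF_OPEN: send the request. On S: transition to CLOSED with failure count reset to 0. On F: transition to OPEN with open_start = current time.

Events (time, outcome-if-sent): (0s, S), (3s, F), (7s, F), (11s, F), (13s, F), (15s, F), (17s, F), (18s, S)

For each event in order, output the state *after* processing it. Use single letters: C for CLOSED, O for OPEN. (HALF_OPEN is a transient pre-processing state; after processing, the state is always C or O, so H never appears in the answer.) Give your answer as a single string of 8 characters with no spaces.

State after each event:
  event#1 t=0s outcome=S: state=CLOSED
  event#2 t=3s outcome=F: state=CLOSED
  event#3 t=7s outcome=F: state=CLOSED
  event#4 t=11s outcome=F: state=OPEN
  event#5 t=13s outcome=F: state=OPEN
  event#6 t=15s outcome=F: state=OPEN
  event#7 t=17s outcome=F: state=OPEN
  event#8 t=18s outcome=S: state=OPEN

Answer: CCCOOOOO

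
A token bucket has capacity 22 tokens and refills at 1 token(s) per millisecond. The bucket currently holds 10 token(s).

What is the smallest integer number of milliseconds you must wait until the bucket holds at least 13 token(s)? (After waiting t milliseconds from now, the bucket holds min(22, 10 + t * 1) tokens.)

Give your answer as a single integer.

Answer: 3

Derivation:
Need 10 + t * 1 >= 13, so t >= 3/1.
Smallest integer t = ceil(3/1) = 3.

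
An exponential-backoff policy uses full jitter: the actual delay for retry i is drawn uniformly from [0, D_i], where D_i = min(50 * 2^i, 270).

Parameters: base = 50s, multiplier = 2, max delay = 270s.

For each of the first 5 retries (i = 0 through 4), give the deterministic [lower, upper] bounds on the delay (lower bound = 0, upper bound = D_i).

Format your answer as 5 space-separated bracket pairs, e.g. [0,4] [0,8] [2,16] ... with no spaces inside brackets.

Answer: [0,50] [0,100] [0,200] [0,270] [0,270]

Derivation:
Computing bounds per retry:
  i=0: D_i=min(50*2^0,270)=50, bounds=[0,50]
  i=1: D_i=min(50*2^1,270)=100, bounds=[0,100]
  i=2: D_i=min(50*2^2,270)=200, bounds=[0,200]
  i=3: D_i=min(50*2^3,270)=270, bounds=[0,270]
  i=4: D_i=min(50*2^4,270)=270, bounds=[0,270]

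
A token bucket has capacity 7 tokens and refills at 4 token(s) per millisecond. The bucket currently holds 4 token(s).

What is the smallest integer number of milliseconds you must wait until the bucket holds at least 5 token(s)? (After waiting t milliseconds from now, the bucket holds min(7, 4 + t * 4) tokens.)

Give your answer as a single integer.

Need 4 + t * 4 >= 5, so t >= 1/4.
Smallest integer t = ceil(1/4) = 1.

Answer: 1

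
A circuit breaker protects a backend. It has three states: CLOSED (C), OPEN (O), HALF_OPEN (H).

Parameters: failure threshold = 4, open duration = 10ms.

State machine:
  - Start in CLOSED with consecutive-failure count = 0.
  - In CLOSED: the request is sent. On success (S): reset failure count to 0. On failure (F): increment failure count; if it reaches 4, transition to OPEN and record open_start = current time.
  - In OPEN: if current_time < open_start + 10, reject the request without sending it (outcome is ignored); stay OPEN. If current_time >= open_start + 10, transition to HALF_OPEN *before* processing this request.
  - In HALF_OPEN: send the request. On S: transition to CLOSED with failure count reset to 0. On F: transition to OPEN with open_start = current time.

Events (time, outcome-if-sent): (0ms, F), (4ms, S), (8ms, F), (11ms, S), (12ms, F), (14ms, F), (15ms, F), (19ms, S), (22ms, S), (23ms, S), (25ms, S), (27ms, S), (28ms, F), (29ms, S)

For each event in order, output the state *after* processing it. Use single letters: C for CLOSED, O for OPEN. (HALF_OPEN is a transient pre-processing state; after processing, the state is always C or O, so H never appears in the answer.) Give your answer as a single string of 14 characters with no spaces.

Answer: CCCCCCCCCCCCCC

Derivation:
State after each event:
  event#1 t=0ms outcome=F: state=CLOSED
  event#2 t=4ms outcome=S: state=CLOSED
  event#3 t=8ms outcome=F: state=CLOSED
  event#4 t=11ms outcome=S: state=CLOSED
  event#5 t=12ms outcome=F: state=CLOSED
  event#6 t=14ms outcome=F: state=CLOSED
  event#7 t=15ms outcome=F: state=CLOSED
  event#8 t=19ms outcome=S: state=CLOSED
  event#9 t=22ms outcome=S: state=CLOSED
  event#10 t=23ms outcome=S: state=CLOSED
  event#11 t=25ms outcome=S: state=CLOSED
  event#12 t=27ms outcome=S: state=CLOSED
  event#13 t=28ms outcome=F: state=CLOSED
  event#14 t=29ms outcome=S: state=CLOSED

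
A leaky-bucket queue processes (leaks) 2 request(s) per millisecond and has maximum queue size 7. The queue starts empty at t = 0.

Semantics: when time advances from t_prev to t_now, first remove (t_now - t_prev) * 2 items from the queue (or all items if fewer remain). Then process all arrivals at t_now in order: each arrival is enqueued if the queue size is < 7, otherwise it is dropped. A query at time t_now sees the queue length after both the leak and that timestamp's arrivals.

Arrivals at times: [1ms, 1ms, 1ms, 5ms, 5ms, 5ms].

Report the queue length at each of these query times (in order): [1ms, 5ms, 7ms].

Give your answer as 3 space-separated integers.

Queue lengths at query times:
  query t=1ms: backlog = 3
  query t=5ms: backlog = 3
  query t=7ms: backlog = 0

Answer: 3 3 0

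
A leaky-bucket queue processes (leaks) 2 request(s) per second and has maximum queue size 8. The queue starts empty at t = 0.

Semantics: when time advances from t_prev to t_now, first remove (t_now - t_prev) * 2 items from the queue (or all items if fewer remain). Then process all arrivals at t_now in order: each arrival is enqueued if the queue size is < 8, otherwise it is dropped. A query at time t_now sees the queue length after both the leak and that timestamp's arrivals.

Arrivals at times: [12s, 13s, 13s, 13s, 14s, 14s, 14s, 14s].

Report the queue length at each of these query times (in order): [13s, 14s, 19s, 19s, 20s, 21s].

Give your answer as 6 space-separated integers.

Answer: 3 5 0 0 0 0

Derivation:
Queue lengths at query times:
  query t=13s: backlog = 3
  query t=14s: backlog = 5
  query t=19s: backlog = 0
  query t=19s: backlog = 0
  query t=20s: backlog = 0
  query t=21s: backlog = 0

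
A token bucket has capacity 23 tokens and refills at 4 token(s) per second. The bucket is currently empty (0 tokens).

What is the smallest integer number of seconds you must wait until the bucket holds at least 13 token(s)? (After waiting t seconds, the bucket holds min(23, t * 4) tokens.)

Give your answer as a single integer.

Answer: 4

Derivation:
Need t * 4 >= 13, so t >= 13/4.
Smallest integer t = ceil(13/4) = 4.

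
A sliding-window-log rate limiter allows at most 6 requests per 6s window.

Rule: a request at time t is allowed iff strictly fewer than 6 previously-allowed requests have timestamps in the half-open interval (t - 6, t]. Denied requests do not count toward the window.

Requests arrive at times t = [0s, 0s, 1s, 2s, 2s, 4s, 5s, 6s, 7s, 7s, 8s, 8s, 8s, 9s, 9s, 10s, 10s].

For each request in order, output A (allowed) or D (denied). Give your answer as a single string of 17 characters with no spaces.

Answer: AAAAAADAAAAADDDAD

Derivation:
Tracking allowed requests in the window:
  req#1 t=0s: ALLOW
  req#2 t=0s: ALLOW
  req#3 t=1s: ALLOW
  req#4 t=2s: ALLOW
  req#5 t=2s: ALLOW
  req#6 t=4s: ALLOW
  req#7 t=5s: DENY
  req#8 t=6s: ALLOW
  req#9 t=7s: ALLOW
  req#10 t=7s: ALLOW
  req#11 t=8s: ALLOW
  req#12 t=8s: ALLOW
  req#13 t=8s: DENY
  req#14 t=9s: DENY
  req#15 t=9s: DENY
  req#16 t=10s: ALLOW
  req#17 t=10s: DENY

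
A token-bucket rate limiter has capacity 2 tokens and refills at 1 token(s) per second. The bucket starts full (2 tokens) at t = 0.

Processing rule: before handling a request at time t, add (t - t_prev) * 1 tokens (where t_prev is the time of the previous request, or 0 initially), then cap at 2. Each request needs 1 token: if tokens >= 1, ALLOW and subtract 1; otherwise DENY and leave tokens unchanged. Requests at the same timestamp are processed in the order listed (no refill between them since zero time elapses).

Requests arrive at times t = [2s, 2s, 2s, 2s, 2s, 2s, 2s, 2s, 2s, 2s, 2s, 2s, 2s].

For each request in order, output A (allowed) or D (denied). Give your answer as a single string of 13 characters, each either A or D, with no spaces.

Answer: AADDDDDDDDDDD

Derivation:
Simulating step by step:
  req#1 t=2s: ALLOW
  req#2 t=2s: ALLOW
  req#3 t=2s: DENY
  req#4 t=2s: DENY
  req#5 t=2s: DENY
  req#6 t=2s: DENY
  req#7 t=2s: DENY
  req#8 t=2s: DENY
  req#9 t=2s: DENY
  req#10 t=2s: DENY
  req#11 t=2s: DENY
  req#12 t=2s: DENY
  req#13 t=2s: DENY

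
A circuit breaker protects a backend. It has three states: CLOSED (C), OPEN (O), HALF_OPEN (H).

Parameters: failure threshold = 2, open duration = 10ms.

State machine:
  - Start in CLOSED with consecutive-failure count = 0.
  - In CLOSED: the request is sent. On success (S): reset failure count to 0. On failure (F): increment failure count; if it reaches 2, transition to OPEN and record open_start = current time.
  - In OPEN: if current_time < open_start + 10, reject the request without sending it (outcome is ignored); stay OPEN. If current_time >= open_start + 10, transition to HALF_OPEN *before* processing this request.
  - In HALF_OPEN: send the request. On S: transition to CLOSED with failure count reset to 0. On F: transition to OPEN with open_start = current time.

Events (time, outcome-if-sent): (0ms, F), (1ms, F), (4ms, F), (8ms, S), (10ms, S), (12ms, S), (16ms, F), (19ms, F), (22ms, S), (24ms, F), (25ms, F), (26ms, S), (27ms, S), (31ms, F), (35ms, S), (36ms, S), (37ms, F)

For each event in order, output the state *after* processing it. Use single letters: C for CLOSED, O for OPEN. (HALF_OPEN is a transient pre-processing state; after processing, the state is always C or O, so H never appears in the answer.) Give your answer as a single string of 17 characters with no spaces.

Answer: COOOOCCOOOOOOOOOO

Derivation:
State after each event:
  event#1 t=0ms outcome=F: state=CLOSED
  event#2 t=1ms outcome=F: state=OPEN
  event#3 t=4ms outcome=F: state=OPEN
  event#4 t=8ms outcome=S: state=OPEN
  event#5 t=10ms outcome=S: state=OPEN
  event#6 t=12ms outcome=S: state=CLOSED
  event#7 t=16ms outcome=F: state=CLOSED
  event#8 t=19ms outcome=F: state=OPEN
  event#9 t=22ms outcome=S: state=OPEN
  event#10 t=24ms outcome=F: state=OPEN
  event#11 t=25ms outcome=F: state=OPEN
  event#12 t=26ms outcome=S: state=OPEN
  event#13 t=27ms outcome=S: state=OPEN
  event#14 t=31ms outcome=F: state=OPEN
  event#15 t=35ms outcome=S: state=OPEN
  event#16 t=36ms outcome=S: state=OPEN
  event#17 t=37ms outcome=F: state=OPEN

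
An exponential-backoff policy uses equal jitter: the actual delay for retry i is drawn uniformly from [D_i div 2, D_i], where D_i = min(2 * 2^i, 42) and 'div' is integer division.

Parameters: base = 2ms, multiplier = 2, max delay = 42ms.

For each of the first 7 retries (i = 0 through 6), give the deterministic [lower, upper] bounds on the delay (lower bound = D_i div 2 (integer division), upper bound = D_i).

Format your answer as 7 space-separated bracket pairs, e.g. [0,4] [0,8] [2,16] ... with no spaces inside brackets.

Answer: [1,2] [2,4] [4,8] [8,16] [16,32] [21,42] [21,42]

Derivation:
Computing bounds per retry:
  i=0: D_i=min(2*2^0,42)=2, bounds=[1,2]
  i=1: D_i=min(2*2^1,42)=4, bounds=[2,4]
  i=2: D_i=min(2*2^2,42)=8, bounds=[4,8]
  i=3: D_i=min(2*2^3,42)=16, bounds=[8,16]
  i=4: D_i=min(2*2^4,42)=32, bounds=[16,32]
  i=5: D_i=min(2*2^5,42)=42, bounds=[21,42]
  i=6: D_i=min(2*2^6,42)=42, bounds=[21,42]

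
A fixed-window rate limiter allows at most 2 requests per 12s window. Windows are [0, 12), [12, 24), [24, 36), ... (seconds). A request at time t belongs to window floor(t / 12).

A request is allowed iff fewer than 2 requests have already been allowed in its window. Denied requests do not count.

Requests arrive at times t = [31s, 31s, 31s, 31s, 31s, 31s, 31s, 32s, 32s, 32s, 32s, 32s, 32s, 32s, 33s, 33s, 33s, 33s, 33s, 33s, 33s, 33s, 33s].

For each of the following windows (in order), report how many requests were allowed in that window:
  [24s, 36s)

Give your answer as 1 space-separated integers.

Processing requests:
  req#1 t=31s (window 2): ALLOW
  req#2 t=31s (window 2): ALLOW
  req#3 t=31s (window 2): DENY
  req#4 t=31s (window 2): DENY
  req#5 t=31s (window 2): DENY
  req#6 t=31s (window 2): DENY
  req#7 t=31s (window 2): DENY
  req#8 t=32s (window 2): DENY
  req#9 t=32s (window 2): DENY
  req#10 t=32s (window 2): DENY
  req#11 t=32s (window 2): DENY
  req#12 t=32s (window 2): DENY
  req#13 t=32s (window 2): DENY
  req#14 t=32s (window 2): DENY
  req#15 t=33s (window 2): DENY
  req#16 t=33s (window 2): DENY
  req#17 t=33s (window 2): DENY
  req#18 t=33s (window 2): DENY
  req#19 t=33s (window 2): DENY
  req#20 t=33s (window 2): DENY
  req#21 t=33s (window 2): DENY
  req#22 t=33s (window 2): DENY
  req#23 t=33s (window 2): DENY

Allowed counts by window: 2

Answer: 2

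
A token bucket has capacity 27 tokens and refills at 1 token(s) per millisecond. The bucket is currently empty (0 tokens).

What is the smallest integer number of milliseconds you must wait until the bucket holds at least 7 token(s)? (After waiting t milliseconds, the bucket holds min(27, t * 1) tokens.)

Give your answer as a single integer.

Answer: 7

Derivation:
Need t * 1 >= 7, so t >= 7/1.
Smallest integer t = ceil(7/1) = 7.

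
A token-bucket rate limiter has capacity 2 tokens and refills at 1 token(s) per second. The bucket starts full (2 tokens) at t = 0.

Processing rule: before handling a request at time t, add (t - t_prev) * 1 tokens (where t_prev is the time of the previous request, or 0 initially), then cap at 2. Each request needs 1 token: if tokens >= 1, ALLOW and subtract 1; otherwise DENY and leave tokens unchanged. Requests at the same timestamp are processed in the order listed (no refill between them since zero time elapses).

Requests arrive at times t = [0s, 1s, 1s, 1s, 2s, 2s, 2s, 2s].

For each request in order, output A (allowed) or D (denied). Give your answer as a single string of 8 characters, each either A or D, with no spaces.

Simulating step by step:
  req#1 t=0s: ALLOW
  req#2 t=1s: ALLOW
  req#3 t=1s: ALLOW
  req#4 t=1s: DENY
  req#5 t=2s: ALLOW
  req#6 t=2s: DENY
  req#7 t=2s: DENY
  req#8 t=2s: DENY

Answer: AAADADDD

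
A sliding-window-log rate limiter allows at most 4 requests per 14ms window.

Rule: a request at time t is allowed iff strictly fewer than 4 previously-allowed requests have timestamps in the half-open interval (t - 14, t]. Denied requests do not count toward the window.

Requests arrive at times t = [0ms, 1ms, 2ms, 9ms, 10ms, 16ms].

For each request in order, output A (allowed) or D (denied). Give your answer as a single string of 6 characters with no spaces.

Answer: AAAADA

Derivation:
Tracking allowed requests in the window:
  req#1 t=0ms: ALLOW
  req#2 t=1ms: ALLOW
  req#3 t=2ms: ALLOW
  req#4 t=9ms: ALLOW
  req#5 t=10ms: DENY
  req#6 t=16ms: ALLOW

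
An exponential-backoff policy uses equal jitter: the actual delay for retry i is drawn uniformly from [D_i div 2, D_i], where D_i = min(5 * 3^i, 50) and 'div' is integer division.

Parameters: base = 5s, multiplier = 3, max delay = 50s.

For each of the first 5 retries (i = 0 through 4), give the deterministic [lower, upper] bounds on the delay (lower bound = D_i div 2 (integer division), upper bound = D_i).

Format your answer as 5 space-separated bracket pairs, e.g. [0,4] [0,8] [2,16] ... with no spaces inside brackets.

Answer: [2,5] [7,15] [22,45] [25,50] [25,50]

Derivation:
Computing bounds per retry:
  i=0: D_i=min(5*3^0,50)=5, bounds=[2,5]
  i=1: D_i=min(5*3^1,50)=15, bounds=[7,15]
  i=2: D_i=min(5*3^2,50)=45, bounds=[22,45]
  i=3: D_i=min(5*3^3,50)=50, bounds=[25,50]
  i=4: D_i=min(5*3^4,50)=50, bounds=[25,50]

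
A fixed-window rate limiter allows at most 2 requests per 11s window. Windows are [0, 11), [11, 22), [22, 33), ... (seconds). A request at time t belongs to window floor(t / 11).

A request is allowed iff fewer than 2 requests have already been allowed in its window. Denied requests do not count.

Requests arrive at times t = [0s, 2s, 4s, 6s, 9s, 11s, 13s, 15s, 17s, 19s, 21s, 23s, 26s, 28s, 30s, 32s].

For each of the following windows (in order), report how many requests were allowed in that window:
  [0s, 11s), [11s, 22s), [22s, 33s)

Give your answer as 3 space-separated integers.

Answer: 2 2 2

Derivation:
Processing requests:
  req#1 t=0s (window 0): ALLOW
  req#2 t=2s (window 0): ALLOW
  req#3 t=4s (window 0): DENY
  req#4 t=6s (window 0): DENY
  req#5 t=9s (window 0): DENY
  req#6 t=11s (window 1): ALLOW
  req#7 t=13s (window 1): ALLOW
  req#8 t=15s (window 1): DENY
  req#9 t=17s (window 1): DENY
  req#10 t=19s (window 1): DENY
  req#11 t=21s (window 1): DENY
  req#12 t=23s (window 2): ALLOW
  req#13 t=26s (window 2): ALLOW
  req#14 t=28s (window 2): DENY
  req#15 t=30s (window 2): DENY
  req#16 t=32s (window 2): DENY

Allowed counts by window: 2 2 2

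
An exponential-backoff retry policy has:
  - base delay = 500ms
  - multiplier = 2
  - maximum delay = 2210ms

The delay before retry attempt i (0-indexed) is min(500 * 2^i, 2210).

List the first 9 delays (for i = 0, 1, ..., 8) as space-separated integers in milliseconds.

Computing each delay:
  i=0: min(500*2^0, 2210) = 500
  i=1: min(500*2^1, 2210) = 1000
  i=2: min(500*2^2, 2210) = 2000
  i=3: min(500*2^3, 2210) = 2210
  i=4: min(500*2^4, 2210) = 2210
  i=5: min(500*2^5, 2210) = 2210
  i=6: min(500*2^6, 2210) = 2210
  i=7: min(500*2^7, 2210) = 2210
  i=8: min(500*2^8, 2210) = 2210

Answer: 500 1000 2000 2210 2210 2210 2210 2210 2210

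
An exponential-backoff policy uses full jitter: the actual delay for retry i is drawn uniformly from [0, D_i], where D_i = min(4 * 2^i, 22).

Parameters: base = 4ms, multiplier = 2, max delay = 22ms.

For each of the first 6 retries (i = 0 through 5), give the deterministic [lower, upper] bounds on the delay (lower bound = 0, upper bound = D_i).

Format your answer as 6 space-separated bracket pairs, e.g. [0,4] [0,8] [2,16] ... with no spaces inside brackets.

Computing bounds per retry:
  i=0: D_i=min(4*2^0,22)=4, bounds=[0,4]
  i=1: D_i=min(4*2^1,22)=8, bounds=[0,8]
  i=2: D_i=min(4*2^2,22)=16, bounds=[0,16]
  i=3: D_i=min(4*2^3,22)=22, bounds=[0,22]
  i=4: D_i=min(4*2^4,22)=22, bounds=[0,22]
  i=5: D_i=min(4*2^5,22)=22, bounds=[0,22]

Answer: [0,4] [0,8] [0,16] [0,22] [0,22] [0,22]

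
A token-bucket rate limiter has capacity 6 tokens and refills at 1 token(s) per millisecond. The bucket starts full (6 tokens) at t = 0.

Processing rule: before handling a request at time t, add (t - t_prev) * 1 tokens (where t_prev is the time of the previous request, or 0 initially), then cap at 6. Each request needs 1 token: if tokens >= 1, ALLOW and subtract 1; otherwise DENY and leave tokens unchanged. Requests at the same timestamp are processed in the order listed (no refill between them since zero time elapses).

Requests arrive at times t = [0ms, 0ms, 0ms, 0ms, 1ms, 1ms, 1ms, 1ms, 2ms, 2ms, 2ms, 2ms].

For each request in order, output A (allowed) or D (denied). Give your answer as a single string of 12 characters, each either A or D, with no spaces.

Answer: AAAAAAADADDD

Derivation:
Simulating step by step:
  req#1 t=0ms: ALLOW
  req#2 t=0ms: ALLOW
  req#3 t=0ms: ALLOW
  req#4 t=0ms: ALLOW
  req#5 t=1ms: ALLOW
  req#6 t=1ms: ALLOW
  req#7 t=1ms: ALLOW
  req#8 t=1ms: DENY
  req#9 t=2ms: ALLOW
  req#10 t=2ms: DENY
  req#11 t=2ms: DENY
  req#12 t=2ms: DENY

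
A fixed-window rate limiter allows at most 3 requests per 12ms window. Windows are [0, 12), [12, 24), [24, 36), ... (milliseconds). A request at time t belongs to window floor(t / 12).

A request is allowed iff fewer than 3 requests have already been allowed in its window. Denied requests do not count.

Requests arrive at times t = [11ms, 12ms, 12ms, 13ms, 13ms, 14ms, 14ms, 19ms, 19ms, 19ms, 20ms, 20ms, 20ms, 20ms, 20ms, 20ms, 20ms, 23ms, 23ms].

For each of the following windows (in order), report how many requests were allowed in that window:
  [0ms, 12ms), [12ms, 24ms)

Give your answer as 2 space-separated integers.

Processing requests:
  req#1 t=11ms (window 0): ALLOW
  req#2 t=12ms (window 1): ALLOW
  req#3 t=12ms (window 1): ALLOW
  req#4 t=13ms (window 1): ALLOW
  req#5 t=13ms (window 1): DENY
  req#6 t=14ms (window 1): DENY
  req#7 t=14ms (window 1): DENY
  req#8 t=19ms (window 1): DENY
  req#9 t=19ms (window 1): DENY
  req#10 t=19ms (window 1): DENY
  req#11 t=20ms (window 1): DENY
  req#12 t=20ms (window 1): DENY
  req#13 t=20ms (window 1): DENY
  req#14 t=20ms (window 1): DENY
  req#15 t=20ms (window 1): DENY
  req#16 t=20ms (window 1): DENY
  req#17 t=20ms (window 1): DENY
  req#18 t=23ms (window 1): DENY
  req#19 t=23ms (window 1): DENY

Allowed counts by window: 1 3

Answer: 1 3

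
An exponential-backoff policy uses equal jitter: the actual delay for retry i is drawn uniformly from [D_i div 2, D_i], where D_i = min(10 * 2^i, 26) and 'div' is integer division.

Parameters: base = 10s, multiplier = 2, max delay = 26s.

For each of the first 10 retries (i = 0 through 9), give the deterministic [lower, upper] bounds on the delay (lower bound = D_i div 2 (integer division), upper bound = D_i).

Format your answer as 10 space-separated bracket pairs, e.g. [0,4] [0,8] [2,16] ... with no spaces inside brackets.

Answer: [5,10] [10,20] [13,26] [13,26] [13,26] [13,26] [13,26] [13,26] [13,26] [13,26]

Derivation:
Computing bounds per retry:
  i=0: D_i=min(10*2^0,26)=10, bounds=[5,10]
  i=1: D_i=min(10*2^1,26)=20, bounds=[10,20]
  i=2: D_i=min(10*2^2,26)=26, bounds=[13,26]
  i=3: D_i=min(10*2^3,26)=26, bounds=[13,26]
  i=4: D_i=min(10*2^4,26)=26, bounds=[13,26]
  i=5: D_i=min(10*2^5,26)=26, bounds=[13,26]
  i=6: D_i=min(10*2^6,26)=26, bounds=[13,26]
  i=7: D_i=min(10*2^7,26)=26, bounds=[13,26]
  i=8: D_i=min(10*2^8,26)=26, bounds=[13,26]
  i=9: D_i=min(10*2^9,26)=26, bounds=[13,26]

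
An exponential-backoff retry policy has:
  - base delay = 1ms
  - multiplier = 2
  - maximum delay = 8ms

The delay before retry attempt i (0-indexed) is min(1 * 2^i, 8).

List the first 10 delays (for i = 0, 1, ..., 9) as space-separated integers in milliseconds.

Answer: 1 2 4 8 8 8 8 8 8 8

Derivation:
Computing each delay:
  i=0: min(1*2^0, 8) = 1
  i=1: min(1*2^1, 8) = 2
  i=2: min(1*2^2, 8) = 4
  i=3: min(1*2^3, 8) = 8
  i=4: min(1*2^4, 8) = 8
  i=5: min(1*2^5, 8) = 8
  i=6: min(1*2^6, 8) = 8
  i=7: min(1*2^7, 8) = 8
  i=8: min(1*2^8, 8) = 8
  i=9: min(1*2^9, 8) = 8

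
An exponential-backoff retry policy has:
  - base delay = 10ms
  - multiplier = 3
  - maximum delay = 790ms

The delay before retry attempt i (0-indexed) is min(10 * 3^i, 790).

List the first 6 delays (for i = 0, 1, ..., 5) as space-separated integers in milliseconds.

Computing each delay:
  i=0: min(10*3^0, 790) = 10
  i=1: min(10*3^1, 790) = 30
  i=2: min(10*3^2, 790) = 90
  i=3: min(10*3^3, 790) = 270
  i=4: min(10*3^4, 790) = 790
  i=5: min(10*3^5, 790) = 790

Answer: 10 30 90 270 790 790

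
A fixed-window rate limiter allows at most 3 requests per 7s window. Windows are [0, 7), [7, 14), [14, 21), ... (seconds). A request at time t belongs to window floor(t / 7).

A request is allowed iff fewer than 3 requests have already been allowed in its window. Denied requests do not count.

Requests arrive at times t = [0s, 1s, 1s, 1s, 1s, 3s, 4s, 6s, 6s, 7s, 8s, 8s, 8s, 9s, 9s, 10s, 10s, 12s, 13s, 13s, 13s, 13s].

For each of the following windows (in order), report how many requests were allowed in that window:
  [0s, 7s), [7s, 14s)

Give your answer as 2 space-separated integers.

Answer: 3 3

Derivation:
Processing requests:
  req#1 t=0s (window 0): ALLOW
  req#2 t=1s (window 0): ALLOW
  req#3 t=1s (window 0): ALLOW
  req#4 t=1s (window 0): DENY
  req#5 t=1s (window 0): DENY
  req#6 t=3s (window 0): DENY
  req#7 t=4s (window 0): DENY
  req#8 t=6s (window 0): DENY
  req#9 t=6s (window 0): DENY
  req#10 t=7s (window 1): ALLOW
  req#11 t=8s (window 1): ALLOW
  req#12 t=8s (window 1): ALLOW
  req#13 t=8s (window 1): DENY
  req#14 t=9s (window 1): DENY
  req#15 t=9s (window 1): DENY
  req#16 t=10s (window 1): DENY
  req#17 t=10s (window 1): DENY
  req#18 t=12s (window 1): DENY
  req#19 t=13s (window 1): DENY
  req#20 t=13s (window 1): DENY
  req#21 t=13s (window 1): DENY
  req#22 t=13s (window 1): DENY

Allowed counts by window: 3 3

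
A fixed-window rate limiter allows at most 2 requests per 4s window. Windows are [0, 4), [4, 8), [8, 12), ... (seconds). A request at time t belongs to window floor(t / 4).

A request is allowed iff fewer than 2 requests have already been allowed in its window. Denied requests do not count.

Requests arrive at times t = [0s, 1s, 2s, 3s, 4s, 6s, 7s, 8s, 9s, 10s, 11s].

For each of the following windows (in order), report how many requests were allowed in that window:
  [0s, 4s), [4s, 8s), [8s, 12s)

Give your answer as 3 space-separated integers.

Answer: 2 2 2

Derivation:
Processing requests:
  req#1 t=0s (window 0): ALLOW
  req#2 t=1s (window 0): ALLOW
  req#3 t=2s (window 0): DENY
  req#4 t=3s (window 0): DENY
  req#5 t=4s (window 1): ALLOW
  req#6 t=6s (window 1): ALLOW
  req#7 t=7s (window 1): DENY
  req#8 t=8s (window 2): ALLOW
  req#9 t=9s (window 2): ALLOW
  req#10 t=10s (window 2): DENY
  req#11 t=11s (window 2): DENY

Allowed counts by window: 2 2 2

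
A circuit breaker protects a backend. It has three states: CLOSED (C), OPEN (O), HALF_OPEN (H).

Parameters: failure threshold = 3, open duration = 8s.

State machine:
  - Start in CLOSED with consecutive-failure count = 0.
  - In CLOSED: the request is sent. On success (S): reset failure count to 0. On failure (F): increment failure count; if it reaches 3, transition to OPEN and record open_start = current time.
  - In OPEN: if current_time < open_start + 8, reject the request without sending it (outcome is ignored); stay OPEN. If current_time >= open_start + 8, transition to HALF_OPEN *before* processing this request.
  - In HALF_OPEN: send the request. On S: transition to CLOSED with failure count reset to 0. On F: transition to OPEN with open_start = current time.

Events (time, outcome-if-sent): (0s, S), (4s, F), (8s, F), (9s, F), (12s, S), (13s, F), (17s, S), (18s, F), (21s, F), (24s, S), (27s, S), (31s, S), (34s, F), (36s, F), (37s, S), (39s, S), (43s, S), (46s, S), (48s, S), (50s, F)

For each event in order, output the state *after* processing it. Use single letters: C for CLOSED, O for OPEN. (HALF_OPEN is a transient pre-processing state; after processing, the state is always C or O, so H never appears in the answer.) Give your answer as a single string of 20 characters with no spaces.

State after each event:
  event#1 t=0s outcome=S: state=CLOSED
  event#2 t=4s outcome=F: state=CLOSED
  event#3 t=8s outcome=F: state=CLOSED
  event#4 t=9s outcome=F: state=OPEN
  event#5 t=12s outcome=S: state=OPEN
  event#6 t=13s outcome=F: state=OPEN
  event#7 t=17s outcome=S: state=CLOSED
  event#8 t=18s outcome=F: state=CLOSED
  event#9 t=21s outcome=F: state=CLOSED
  event#10 t=24s outcome=S: state=CLOSED
  event#11 t=27s outcome=S: state=CLOSED
  event#12 t=31s outcome=S: state=CLOSED
  event#13 t=34s outcome=F: state=CLOSED
  event#14 t=36s outcome=F: state=CLOSED
  event#15 t=37s outcome=S: state=CLOSED
  event#16 t=39s outcome=S: state=CLOSED
  event#17 t=43s outcome=S: state=CLOSED
  event#18 t=46s outcome=S: state=CLOSED
  event#19 t=48s outcome=S: state=CLOSED
  event#20 t=50s outcome=F: state=CLOSED

Answer: CCCOOOCCCCCCCCCCCCCC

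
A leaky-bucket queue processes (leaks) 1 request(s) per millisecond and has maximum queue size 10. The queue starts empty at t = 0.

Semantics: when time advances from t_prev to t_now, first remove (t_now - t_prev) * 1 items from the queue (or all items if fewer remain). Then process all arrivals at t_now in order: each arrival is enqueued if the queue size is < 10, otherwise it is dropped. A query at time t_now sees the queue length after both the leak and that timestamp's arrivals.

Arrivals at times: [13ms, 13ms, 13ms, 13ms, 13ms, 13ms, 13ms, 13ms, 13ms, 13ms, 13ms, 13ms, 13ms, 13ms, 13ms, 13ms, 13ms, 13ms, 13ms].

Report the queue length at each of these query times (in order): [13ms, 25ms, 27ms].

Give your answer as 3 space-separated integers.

Answer: 10 0 0

Derivation:
Queue lengths at query times:
  query t=13ms: backlog = 10
  query t=25ms: backlog = 0
  query t=27ms: backlog = 0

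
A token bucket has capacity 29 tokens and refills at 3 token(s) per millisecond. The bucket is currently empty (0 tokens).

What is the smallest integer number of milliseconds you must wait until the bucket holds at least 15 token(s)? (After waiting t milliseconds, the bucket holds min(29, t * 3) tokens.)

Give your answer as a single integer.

Answer: 5

Derivation:
Need t * 3 >= 15, so t >= 15/3.
Smallest integer t = ceil(15/3) = 5.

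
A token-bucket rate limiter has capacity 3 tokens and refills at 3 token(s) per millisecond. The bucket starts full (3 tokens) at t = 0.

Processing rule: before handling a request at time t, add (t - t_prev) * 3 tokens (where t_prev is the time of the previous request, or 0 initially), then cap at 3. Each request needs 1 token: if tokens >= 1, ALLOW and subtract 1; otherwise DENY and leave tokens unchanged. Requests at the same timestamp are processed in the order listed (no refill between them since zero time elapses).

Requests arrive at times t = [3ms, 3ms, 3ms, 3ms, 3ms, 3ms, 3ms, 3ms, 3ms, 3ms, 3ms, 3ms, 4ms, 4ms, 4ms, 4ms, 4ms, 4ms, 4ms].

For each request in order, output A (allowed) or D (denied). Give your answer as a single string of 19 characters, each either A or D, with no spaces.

Simulating step by step:
  req#1 t=3ms: ALLOW
  req#2 t=3ms: ALLOW
  req#3 t=3ms: ALLOW
  req#4 t=3ms: DENY
  req#5 t=3ms: DENY
  req#6 t=3ms: DENY
  req#7 t=3ms: DENY
  req#8 t=3ms: DENY
  req#9 t=3ms: DENY
  req#10 t=3ms: DENY
  req#11 t=3ms: DENY
  req#12 t=3ms: DENY
  req#13 t=4ms: ALLOW
  req#14 t=4ms: ALLOW
  req#15 t=4ms: ALLOW
  req#16 t=4ms: DENY
  req#17 t=4ms: DENY
  req#18 t=4ms: DENY
  req#19 t=4ms: DENY

Answer: AAADDDDDDDDDAAADDDD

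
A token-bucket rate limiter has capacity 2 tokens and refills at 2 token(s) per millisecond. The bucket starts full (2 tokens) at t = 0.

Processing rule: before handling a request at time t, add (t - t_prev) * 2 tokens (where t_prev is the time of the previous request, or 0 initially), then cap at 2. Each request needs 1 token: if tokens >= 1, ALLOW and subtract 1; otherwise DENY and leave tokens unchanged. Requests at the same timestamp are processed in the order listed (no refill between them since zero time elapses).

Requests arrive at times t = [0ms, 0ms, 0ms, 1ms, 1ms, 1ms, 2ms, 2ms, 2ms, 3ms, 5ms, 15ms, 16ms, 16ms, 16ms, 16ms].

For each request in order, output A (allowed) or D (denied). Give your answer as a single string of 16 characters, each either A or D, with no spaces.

Answer: AADAADAADAAAAADD

Derivation:
Simulating step by step:
  req#1 t=0ms: ALLOW
  req#2 t=0ms: ALLOW
  req#3 t=0ms: DENY
  req#4 t=1ms: ALLOW
  req#5 t=1ms: ALLOW
  req#6 t=1ms: DENY
  req#7 t=2ms: ALLOW
  req#8 t=2ms: ALLOW
  req#9 t=2ms: DENY
  req#10 t=3ms: ALLOW
  req#11 t=5ms: ALLOW
  req#12 t=15ms: ALLOW
  req#13 t=16ms: ALLOW
  req#14 t=16ms: ALLOW
  req#15 t=16ms: DENY
  req#16 t=16ms: DENY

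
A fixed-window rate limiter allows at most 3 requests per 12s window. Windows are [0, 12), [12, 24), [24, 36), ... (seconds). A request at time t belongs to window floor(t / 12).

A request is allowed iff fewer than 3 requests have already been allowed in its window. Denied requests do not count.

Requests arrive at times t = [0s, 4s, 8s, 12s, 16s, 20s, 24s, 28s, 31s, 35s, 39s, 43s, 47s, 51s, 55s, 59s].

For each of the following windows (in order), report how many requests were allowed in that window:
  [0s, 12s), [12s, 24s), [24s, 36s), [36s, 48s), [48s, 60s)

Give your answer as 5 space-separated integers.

Processing requests:
  req#1 t=0s (window 0): ALLOW
  req#2 t=4s (window 0): ALLOW
  req#3 t=8s (window 0): ALLOW
  req#4 t=12s (window 1): ALLOW
  req#5 t=16s (window 1): ALLOW
  req#6 t=20s (window 1): ALLOW
  req#7 t=24s (window 2): ALLOW
  req#8 t=28s (window 2): ALLOW
  req#9 t=31s (window 2): ALLOW
  req#10 t=35s (window 2): DENY
  req#11 t=39s (window 3): ALLOW
  req#12 t=43s (window 3): ALLOW
  req#13 t=47s (window 3): ALLOW
  req#14 t=51s (window 4): ALLOW
  req#15 t=55s (window 4): ALLOW
  req#16 t=59s (window 4): ALLOW

Allowed counts by window: 3 3 3 3 3

Answer: 3 3 3 3 3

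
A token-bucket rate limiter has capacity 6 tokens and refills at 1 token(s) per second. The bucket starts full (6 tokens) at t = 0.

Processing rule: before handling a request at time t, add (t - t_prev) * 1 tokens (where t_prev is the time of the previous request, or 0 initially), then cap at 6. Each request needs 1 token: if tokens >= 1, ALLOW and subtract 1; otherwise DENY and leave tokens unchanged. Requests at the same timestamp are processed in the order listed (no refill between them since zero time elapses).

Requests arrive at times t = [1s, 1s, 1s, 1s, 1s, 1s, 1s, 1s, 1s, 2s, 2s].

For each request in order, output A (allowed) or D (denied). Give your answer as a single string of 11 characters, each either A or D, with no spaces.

Answer: AAAAAADDDAD

Derivation:
Simulating step by step:
  req#1 t=1s: ALLOW
  req#2 t=1s: ALLOW
  req#3 t=1s: ALLOW
  req#4 t=1s: ALLOW
  req#5 t=1s: ALLOW
  req#6 t=1s: ALLOW
  req#7 t=1s: DENY
  req#8 t=1s: DENY
  req#9 t=1s: DENY
  req#10 t=2s: ALLOW
  req#11 t=2s: DENY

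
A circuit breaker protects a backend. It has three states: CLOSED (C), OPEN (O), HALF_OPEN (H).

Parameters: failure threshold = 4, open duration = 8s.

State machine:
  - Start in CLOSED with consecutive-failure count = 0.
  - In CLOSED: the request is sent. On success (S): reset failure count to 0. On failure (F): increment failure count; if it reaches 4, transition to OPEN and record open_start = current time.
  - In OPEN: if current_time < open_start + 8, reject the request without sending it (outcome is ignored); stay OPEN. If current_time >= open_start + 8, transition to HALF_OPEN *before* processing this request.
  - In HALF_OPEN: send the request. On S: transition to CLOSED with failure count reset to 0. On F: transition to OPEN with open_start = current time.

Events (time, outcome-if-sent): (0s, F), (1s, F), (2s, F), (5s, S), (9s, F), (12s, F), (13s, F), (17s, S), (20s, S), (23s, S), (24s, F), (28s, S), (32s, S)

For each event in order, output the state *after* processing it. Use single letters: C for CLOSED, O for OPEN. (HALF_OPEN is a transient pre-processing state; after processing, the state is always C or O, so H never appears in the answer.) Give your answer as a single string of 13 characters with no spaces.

State after each event:
  event#1 t=0s outcome=F: state=CLOSED
  event#2 t=1s outcome=F: state=CLOSED
  event#3 t=2s outcome=F: state=CLOSED
  event#4 t=5s outcome=S: state=CLOSED
  event#5 t=9s outcome=F: state=CLOSED
  event#6 t=12s outcome=F: state=CLOSED
  event#7 t=13s outcome=F: state=CLOSED
  event#8 t=17s outcome=S: state=CLOSED
  event#9 t=20s outcome=S: state=CLOSED
  event#10 t=23s outcome=S: state=CLOSED
  event#11 t=24s outcome=F: state=CLOSED
  event#12 t=28s outcome=S: state=CLOSED
  event#13 t=32s outcome=S: state=CLOSED

Answer: CCCCCCCCCCCCC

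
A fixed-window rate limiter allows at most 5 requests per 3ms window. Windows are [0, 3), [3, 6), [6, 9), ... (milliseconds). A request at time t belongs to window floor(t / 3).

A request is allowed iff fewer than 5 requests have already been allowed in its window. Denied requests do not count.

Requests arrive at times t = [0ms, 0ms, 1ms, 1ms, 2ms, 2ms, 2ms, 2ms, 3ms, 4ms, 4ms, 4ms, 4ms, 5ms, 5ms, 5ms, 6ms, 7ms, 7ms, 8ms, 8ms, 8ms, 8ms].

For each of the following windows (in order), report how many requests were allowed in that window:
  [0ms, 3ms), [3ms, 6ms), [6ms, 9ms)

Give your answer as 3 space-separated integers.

Answer: 5 5 5

Derivation:
Processing requests:
  req#1 t=0ms (window 0): ALLOW
  req#2 t=0ms (window 0): ALLOW
  req#3 t=1ms (window 0): ALLOW
  req#4 t=1ms (window 0): ALLOW
  req#5 t=2ms (window 0): ALLOW
  req#6 t=2ms (window 0): DENY
  req#7 t=2ms (window 0): DENY
  req#8 t=2ms (window 0): DENY
  req#9 t=3ms (window 1): ALLOW
  req#10 t=4ms (window 1): ALLOW
  req#11 t=4ms (window 1): ALLOW
  req#12 t=4ms (window 1): ALLOW
  req#13 t=4ms (window 1): ALLOW
  req#14 t=5ms (window 1): DENY
  req#15 t=5ms (window 1): DENY
  req#16 t=5ms (window 1): DENY
  req#17 t=6ms (window 2): ALLOW
  req#18 t=7ms (window 2): ALLOW
  req#19 t=7ms (window 2): ALLOW
  req#20 t=8ms (window 2): ALLOW
  req#21 t=8ms (window 2): ALLOW
  req#22 t=8ms (window 2): DENY
  req#23 t=8ms (window 2): DENY

Allowed counts by window: 5 5 5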